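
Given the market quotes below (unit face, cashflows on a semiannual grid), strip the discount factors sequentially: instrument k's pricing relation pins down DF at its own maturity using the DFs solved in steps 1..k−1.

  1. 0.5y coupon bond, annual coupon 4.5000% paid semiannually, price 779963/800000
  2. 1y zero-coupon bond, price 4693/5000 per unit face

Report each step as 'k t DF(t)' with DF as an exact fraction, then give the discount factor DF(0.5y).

step 1 [0.5y] bond c/2=9/400: DF=(779963/800000 − 9/400·(0))/(1+9/400) = 1907/2000 ≈ 0.953500
step 2 [1y] zero: DF = P = 4693/5000 ≈ 0.938600

1 1/2 1907/2000
2 1 4693/5000
DF(0.5y) = 1907/2000 ≈ 0.953500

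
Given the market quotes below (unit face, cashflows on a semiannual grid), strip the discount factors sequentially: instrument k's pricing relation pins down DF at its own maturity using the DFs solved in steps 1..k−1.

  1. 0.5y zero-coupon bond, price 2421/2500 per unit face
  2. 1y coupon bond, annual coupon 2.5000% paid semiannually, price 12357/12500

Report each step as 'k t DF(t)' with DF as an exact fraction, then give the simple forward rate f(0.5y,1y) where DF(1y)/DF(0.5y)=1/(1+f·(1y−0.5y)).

step 1 [0.5y] zero: DF = P = 2421/2500 ≈ 0.968400
step 2 [1y] bond c/2=1/80: DF=(12357/12500 − 1/80·(0.968400))/(1+1/80) = 2411/2500 ≈ 0.964400

1 1/2 2421/2500
2 1 2411/2500
f(0.5y,1y) = ((2421/2500)/(2411/2500) − 1)/(1/2) = 20/2411 ≈ 0.8295%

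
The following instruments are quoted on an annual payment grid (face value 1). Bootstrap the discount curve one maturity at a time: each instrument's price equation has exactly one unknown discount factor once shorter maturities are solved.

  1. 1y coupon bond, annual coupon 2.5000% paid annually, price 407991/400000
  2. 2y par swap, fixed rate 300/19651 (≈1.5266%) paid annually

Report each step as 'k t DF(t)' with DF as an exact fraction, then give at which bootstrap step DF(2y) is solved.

1 1 9951/10000
2 2 97/100
DF(2y) is solved at step 2

step 1 [1y] bond c/1=1/40: DF=(407991/400000 − 1/40·(0))/(1+1/40) = 9951/10000 ≈ 0.995100
step 2 [2y] swap r/1=300/19651: DF=(1 − 300/19651·(0.995100))/(1+300/19651) = 97/100 ≈ 0.970000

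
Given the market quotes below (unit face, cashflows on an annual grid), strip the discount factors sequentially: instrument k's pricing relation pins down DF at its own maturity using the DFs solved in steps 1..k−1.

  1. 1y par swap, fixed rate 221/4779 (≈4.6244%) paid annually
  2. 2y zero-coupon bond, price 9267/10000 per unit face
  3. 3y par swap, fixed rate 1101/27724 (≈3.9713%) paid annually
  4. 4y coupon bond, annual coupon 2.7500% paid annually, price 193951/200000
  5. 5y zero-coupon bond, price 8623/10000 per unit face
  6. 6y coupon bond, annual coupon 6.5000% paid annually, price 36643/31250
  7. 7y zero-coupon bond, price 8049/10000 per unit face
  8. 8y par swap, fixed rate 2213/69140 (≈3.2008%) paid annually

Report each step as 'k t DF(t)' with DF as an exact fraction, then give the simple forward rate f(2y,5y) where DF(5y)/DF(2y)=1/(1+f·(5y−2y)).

1 1 4779/5000
2 2 9267/10000
3 3 8899/10000
4 4 1087/1250
5 5 8623/10000
6 6 8261/10000
7 7 8049/10000
8 8 7787/10000
f(2y,5y) = ((9267/10000)/(8623/10000) − 1)/(3) = 644/25869 ≈ 2.4895%

step 1 [1y] swap r/1=221/4779: DF=(1 − 221/4779·(0))/(1+221/4779) = 4779/5000 ≈ 0.955800
step 2 [2y] zero: DF = P = 9267/10000 ≈ 0.926700
step 3 [3y] swap r/1=1101/27724: DF=(1 − 1101/27724·(0.955800+0.926700))/(1+1101/27724) = 8899/10000 ≈ 0.889900
step 4 [4y] bond c/1=11/400: DF=(193951/200000 − 11/400·(0.955800+0.926700+0.889900))/(1+11/400) = 1087/1250 ≈ 0.869600
step 5 [5y] zero: DF = P = 8623/10000 ≈ 0.862300
step 6 [6y] bond c/1=13/200: DF=(36643/31250 − 13/200·(0.955800+0.926700+0.889900+0.869600+0.862300))/(1+13/200) = 8261/10000 ≈ 0.826100
step 7 [7y] zero: DF = P = 8049/10000 ≈ 0.804900
step 8 [8y] swap r/1=2213/69140: DF=(1 − 2213/69140·(0.955800+0.926700+0.889900+0.869600+0.862300+0.826100+0.804900))/(1+2213/69140) = 7787/10000 ≈ 0.778700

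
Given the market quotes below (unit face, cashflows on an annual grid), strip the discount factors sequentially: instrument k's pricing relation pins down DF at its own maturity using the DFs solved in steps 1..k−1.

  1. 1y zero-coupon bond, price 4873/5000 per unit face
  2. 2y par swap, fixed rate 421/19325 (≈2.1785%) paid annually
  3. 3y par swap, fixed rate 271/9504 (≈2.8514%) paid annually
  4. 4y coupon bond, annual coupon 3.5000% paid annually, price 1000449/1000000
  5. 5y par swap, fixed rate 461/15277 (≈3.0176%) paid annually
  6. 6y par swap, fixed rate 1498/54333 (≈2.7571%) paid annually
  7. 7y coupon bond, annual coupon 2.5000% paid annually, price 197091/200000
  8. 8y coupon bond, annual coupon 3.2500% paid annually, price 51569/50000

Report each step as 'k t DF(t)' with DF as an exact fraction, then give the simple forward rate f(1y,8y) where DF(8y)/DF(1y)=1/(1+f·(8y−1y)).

step 1 [1y] zero: DF = P = 4873/5000 ≈ 0.974600
step 2 [2y] swap r/1=421/19325: DF=(1 − 421/19325·(0.974600))/(1+421/19325) = 9579/10000 ≈ 0.957900
step 3 [3y] swap r/1=271/9504: DF=(1 − 271/9504·(0.974600+0.957900))/(1+271/9504) = 9187/10000 ≈ 0.918700
step 4 [4y] bond c/1=7/200: DF=(1000449/1000000 − 7/200·(0.974600+0.957900+0.918700))/(1+7/200) = 4351/5000 ≈ 0.870200
step 5 [5y] swap r/1=461/15277: DF=(1 − 461/15277·(0.974600+0.957900+0.918700+0.870200))/(1+461/15277) = 8617/10000 ≈ 0.861700
step 6 [6y] swap r/1=1498/54333: DF=(1 − 1498/54333·(0.974600+0.957900+0.918700+0.870200+0.861700))/(1+1498/54333) = 4251/5000 ≈ 0.850200
step 7 [7y] bond c/1=1/40: DF=(197091/200000 − 1/40·(0.974600+0.957900+0.918700+0.870200+0.861700+0.850200))/(1+1/40) = 8289/10000 ≈ 0.828900
step 8 [8y] bond c/1=13/400: DF=(51569/50000 − 13/400·(0.974600+0.957900+0.918700+0.870200+0.861700+0.850200+0.828900))/(1+13/400) = 4009/5000 ≈ 0.801800

1 1 4873/5000
2 2 9579/10000
3 3 9187/10000
4 4 4351/5000
5 5 8617/10000
6 6 4251/5000
7 7 8289/10000
8 8 4009/5000
f(1y,8y) = ((4873/5000)/(4009/5000) − 1)/(7) = 864/28063 ≈ 3.0788%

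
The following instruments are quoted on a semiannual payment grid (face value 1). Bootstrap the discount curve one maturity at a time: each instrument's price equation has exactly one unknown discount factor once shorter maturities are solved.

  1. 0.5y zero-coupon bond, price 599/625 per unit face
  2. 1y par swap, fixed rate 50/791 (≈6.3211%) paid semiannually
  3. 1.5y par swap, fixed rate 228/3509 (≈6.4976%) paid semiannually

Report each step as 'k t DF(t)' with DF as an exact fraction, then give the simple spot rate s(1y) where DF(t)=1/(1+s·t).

1 1/2 599/625
2 1 47/50
3 3/2 568/625
s(1y) = (1/(47/50) − 1)/(1) = 3/47 ≈ 6.3830%

step 1 [0.5y] zero: DF = P = 599/625 ≈ 0.958400
step 2 [1y] swap r/2=25/791: DF=(1 − 25/791·(0.958400))/(1+25/791) = 47/50 ≈ 0.940000
step 3 [1.5y] swap r/2=114/3509: DF=(1 − 114/3509·(0.958400+0.940000))/(1+114/3509) = 568/625 ≈ 0.908800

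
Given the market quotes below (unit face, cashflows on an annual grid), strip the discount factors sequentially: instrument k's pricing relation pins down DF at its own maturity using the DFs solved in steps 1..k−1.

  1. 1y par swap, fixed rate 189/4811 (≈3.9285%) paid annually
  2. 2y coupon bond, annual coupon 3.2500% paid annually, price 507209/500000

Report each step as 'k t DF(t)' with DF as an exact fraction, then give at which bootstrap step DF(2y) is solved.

1 1 4811/5000
2 2 4761/5000
DF(2y) is solved at step 2

step 1 [1y] swap r/1=189/4811: DF=(1 − 189/4811·(0))/(1+189/4811) = 4811/5000 ≈ 0.962200
step 2 [2y] bond c/1=13/400: DF=(507209/500000 − 13/400·(0.962200))/(1+13/400) = 4761/5000 ≈ 0.952200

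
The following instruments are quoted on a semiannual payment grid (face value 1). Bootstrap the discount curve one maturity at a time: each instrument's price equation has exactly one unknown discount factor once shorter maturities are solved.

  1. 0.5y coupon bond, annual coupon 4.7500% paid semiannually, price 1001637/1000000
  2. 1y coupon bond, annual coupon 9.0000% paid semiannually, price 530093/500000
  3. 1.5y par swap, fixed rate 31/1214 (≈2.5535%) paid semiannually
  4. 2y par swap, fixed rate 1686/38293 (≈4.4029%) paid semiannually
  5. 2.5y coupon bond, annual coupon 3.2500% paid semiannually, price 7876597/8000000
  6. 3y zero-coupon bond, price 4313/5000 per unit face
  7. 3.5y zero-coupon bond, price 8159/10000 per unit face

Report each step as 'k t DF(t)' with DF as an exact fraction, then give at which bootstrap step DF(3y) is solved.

1 1/2 1223/1250
2 1 2431/2500
3 3/2 2407/2500
4 2 9157/10000
5 5/2 2269/2500
6 3 4313/5000
7 7/2 8159/10000
DF(3y) is solved at step 6

step 1 [0.5y] bond c/2=19/800: DF=(1001637/1000000 − 19/800·(0))/(1+19/800) = 1223/1250 ≈ 0.978400
step 2 [1y] bond c/2=9/200: DF=(530093/500000 − 9/200·(0.978400))/(1+9/200) = 2431/2500 ≈ 0.972400
step 3 [1.5y] swap r/2=31/2428: DF=(1 − 31/2428·(0.978400+0.972400))/(1+31/2428) = 2407/2500 ≈ 0.962800
step 4 [2y] swap r/2=843/38293: DF=(1 − 843/38293·(0.978400+0.972400+0.962800))/(1+843/38293) = 9157/10000 ≈ 0.915700
step 5 [2.5y] bond c/2=13/800: DF=(7876597/8000000 − 13/800·(0.978400+0.972400+0.962800+0.915700))/(1+13/800) = 2269/2500 ≈ 0.907600
step 6 [3y] zero: DF = P = 4313/5000 ≈ 0.862600
step 7 [3.5y] zero: DF = P = 8159/10000 ≈ 0.815900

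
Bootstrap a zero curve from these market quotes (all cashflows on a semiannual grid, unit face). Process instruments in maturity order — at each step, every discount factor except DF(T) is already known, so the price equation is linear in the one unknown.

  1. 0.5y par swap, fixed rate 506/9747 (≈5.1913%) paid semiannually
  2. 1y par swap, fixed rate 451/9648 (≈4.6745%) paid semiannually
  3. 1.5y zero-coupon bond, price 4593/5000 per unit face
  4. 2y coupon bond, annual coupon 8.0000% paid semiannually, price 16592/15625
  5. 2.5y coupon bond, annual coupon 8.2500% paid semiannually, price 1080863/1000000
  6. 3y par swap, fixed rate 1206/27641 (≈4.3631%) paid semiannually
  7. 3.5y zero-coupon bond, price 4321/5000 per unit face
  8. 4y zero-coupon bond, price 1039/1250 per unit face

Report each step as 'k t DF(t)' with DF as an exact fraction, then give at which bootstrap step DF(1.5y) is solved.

step 1 [0.5y] swap r/2=253/9747: DF=(1 − 253/9747·(0))/(1+253/9747) = 9747/10000 ≈ 0.974700
step 2 [1y] swap r/2=451/19296: DF=(1 − 451/19296·(0.974700))/(1+451/19296) = 9549/10000 ≈ 0.954900
step 3 [1.5y] zero: DF = P = 4593/5000 ≈ 0.918600
step 4 [2y] bond c/2=1/25: DF=(16592/15625 − 1/25·(0.974700+0.954900+0.918600))/(1+1/25) = 1823/2000 ≈ 0.911500
step 5 [2.5y] bond c/2=33/800: DF=(1080863/1000000 − 33/800·(0.974700+0.954900+0.918600+0.911500))/(1+33/800) = 8891/10000 ≈ 0.889100
step 6 [3y] swap r/2=603/27641: DF=(1 − 603/27641·(0.974700+0.954900+0.918600+0.911500+0.889100))/(1+603/27641) = 4397/5000 ≈ 0.879400
step 7 [3.5y] zero: DF = P = 4321/5000 ≈ 0.864200
step 8 [4y] zero: DF = P = 1039/1250 ≈ 0.831200

1 1/2 9747/10000
2 1 9549/10000
3 3/2 4593/5000
4 2 1823/2000
5 5/2 8891/10000
6 3 4397/5000
7 7/2 4321/5000
8 4 1039/1250
DF(1.5y) is solved at step 3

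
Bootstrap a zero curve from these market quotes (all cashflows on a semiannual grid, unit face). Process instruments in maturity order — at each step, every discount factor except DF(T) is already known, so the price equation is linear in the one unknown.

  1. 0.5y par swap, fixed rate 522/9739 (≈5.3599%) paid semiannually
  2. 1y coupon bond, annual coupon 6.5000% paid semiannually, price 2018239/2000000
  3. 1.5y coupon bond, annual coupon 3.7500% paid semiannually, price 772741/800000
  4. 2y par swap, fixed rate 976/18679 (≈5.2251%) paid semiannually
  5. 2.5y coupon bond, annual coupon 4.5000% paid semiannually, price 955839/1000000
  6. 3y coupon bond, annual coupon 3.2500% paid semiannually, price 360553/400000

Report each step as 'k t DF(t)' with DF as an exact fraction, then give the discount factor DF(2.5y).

step 1 [0.5y] swap r/2=261/9739: DF=(1 − 261/9739·(0))/(1+261/9739) = 9739/10000 ≈ 0.973900
step 2 [1y] bond c/2=13/400: DF=(2018239/2000000 − 13/400·(0.973900))/(1+13/400) = 9467/10000 ≈ 0.946700
step 3 [1.5y] bond c/2=3/160: DF=(772741/800000 − 3/160·(0.973900+0.946700))/(1+3/160) = 1141/1250 ≈ 0.912800
step 4 [2y] swap r/2=488/18679: DF=(1 − 488/18679·(0.973900+0.946700+0.912800))/(1+488/18679) = 564/625 ≈ 0.902400
step 5 [2.5y] bond c/2=9/400: DF=(955839/1000000 − 9/400·(0.973900+0.946700+0.912800+0.902400))/(1+9/400) = 4263/5000 ≈ 0.852600
step 6 [3y] bond c/2=13/800: DF=(360553/400000 − 13/800·(0.973900+0.946700+0.912800+0.902400+0.852600))/(1+13/800) = 1017/1250 ≈ 0.813600

1 1/2 9739/10000
2 1 9467/10000
3 3/2 1141/1250
4 2 564/625
5 5/2 4263/5000
6 3 1017/1250
DF(2.5y) = 4263/5000 ≈ 0.852600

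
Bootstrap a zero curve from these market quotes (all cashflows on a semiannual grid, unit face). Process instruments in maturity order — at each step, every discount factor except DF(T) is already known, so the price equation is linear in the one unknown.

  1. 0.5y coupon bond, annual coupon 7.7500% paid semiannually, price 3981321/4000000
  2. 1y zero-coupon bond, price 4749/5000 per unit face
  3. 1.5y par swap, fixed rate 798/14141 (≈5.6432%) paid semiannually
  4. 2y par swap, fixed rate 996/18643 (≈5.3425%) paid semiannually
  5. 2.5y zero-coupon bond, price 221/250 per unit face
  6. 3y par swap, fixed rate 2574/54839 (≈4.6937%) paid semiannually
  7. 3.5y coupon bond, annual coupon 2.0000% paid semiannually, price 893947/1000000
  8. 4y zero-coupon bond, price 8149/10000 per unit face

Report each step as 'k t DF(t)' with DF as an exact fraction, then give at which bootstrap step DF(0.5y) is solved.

step 1 [0.5y] bond c/2=31/800: DF=(3981321/4000000 − 31/800·(0))/(1+31/800) = 4791/5000 ≈ 0.958200
step 2 [1y] zero: DF = P = 4749/5000 ≈ 0.949800
step 3 [1.5y] swap r/2=399/14141: DF=(1 − 399/14141·(0.958200+0.949800))/(1+399/14141) = 4601/5000 ≈ 0.920200
step 4 [2y] swap r/2=498/18643: DF=(1 − 498/18643·(0.958200+0.949800+0.920200))/(1+498/18643) = 2251/2500 ≈ 0.900400
step 5 [2.5y] zero: DF = P = 221/250 ≈ 0.884000
step 6 [3y] swap r/2=1287/54839: DF=(1 − 1287/54839·(0.958200+0.949800+0.920200+0.900400+0.884000))/(1+1287/54839) = 8713/10000 ≈ 0.871300
step 7 [3.5y] bond c/2=1/100: DF=(893947/1000000 − 1/100·(0.958200+0.949800+0.920200+0.900400+0.884000+0.871300))/(1+1/100) = 2077/2500 ≈ 0.830800
step 8 [4y] zero: DF = P = 8149/10000 ≈ 0.814900

1 1/2 4791/5000
2 1 4749/5000
3 3/2 4601/5000
4 2 2251/2500
5 5/2 221/250
6 3 8713/10000
7 7/2 2077/2500
8 4 8149/10000
DF(0.5y) is solved at step 1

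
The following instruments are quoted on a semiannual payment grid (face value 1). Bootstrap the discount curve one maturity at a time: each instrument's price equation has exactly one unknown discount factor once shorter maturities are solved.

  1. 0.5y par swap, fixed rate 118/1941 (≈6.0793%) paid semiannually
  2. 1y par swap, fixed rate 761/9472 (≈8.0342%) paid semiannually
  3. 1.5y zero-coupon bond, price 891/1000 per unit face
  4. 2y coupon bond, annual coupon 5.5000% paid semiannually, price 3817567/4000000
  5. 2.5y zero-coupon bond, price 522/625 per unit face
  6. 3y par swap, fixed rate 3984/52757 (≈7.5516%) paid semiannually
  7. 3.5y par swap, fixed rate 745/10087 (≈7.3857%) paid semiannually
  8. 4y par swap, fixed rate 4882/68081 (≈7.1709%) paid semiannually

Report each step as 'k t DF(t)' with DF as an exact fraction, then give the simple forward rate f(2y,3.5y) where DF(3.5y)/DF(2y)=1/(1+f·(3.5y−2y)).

1 1/2 1941/2000
2 1 9239/10000
3 3/2 891/1000
4 2 8543/10000
5 5/2 522/625
6 3 1001/1250
7 7/2 1553/2000
8 4 7559/10000
f(2y,3.5y) = ((8543/10000)/(1553/2000) − 1)/(3/2) = 1556/23295 ≈ 6.6795%

step 1 [0.5y] swap r/2=59/1941: DF=(1 − 59/1941·(0))/(1+59/1941) = 1941/2000 ≈ 0.970500
step 2 [1y] swap r/2=761/18944: DF=(1 − 761/18944·(0.970500))/(1+761/18944) = 9239/10000 ≈ 0.923900
step 3 [1.5y] zero: DF = P = 891/1000 ≈ 0.891000
step 4 [2y] bond c/2=11/400: DF=(3817567/4000000 − 11/400·(0.970500+0.923900+0.891000))/(1+11/400) = 8543/10000 ≈ 0.854300
step 5 [2.5y] zero: DF = P = 522/625 ≈ 0.835200
step 6 [3y] swap r/2=1992/52757: DF=(1 − 1992/52757·(0.970500+0.923900+0.891000+0.854300+0.835200))/(1+1992/52757) = 1001/1250 ≈ 0.800800
step 7 [3.5y] swap r/2=745/20174: DF=(1 − 745/20174·(0.970500+0.923900+0.891000+0.854300+0.835200+0.800800))/(1+745/20174) = 1553/2000 ≈ 0.776500
step 8 [4y] swap r/2=2441/68081: DF=(1 − 2441/68081·(0.970500+0.923900+0.891000+0.854300+0.835200+0.800800+0.776500))/(1+2441/68081) = 7559/10000 ≈ 0.755900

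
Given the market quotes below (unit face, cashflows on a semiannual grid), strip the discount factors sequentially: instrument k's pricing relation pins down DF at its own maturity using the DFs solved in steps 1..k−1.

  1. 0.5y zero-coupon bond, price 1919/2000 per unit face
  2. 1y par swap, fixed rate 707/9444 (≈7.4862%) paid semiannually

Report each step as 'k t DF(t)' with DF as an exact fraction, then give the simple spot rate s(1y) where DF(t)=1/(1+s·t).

step 1 [0.5y] zero: DF = P = 1919/2000 ≈ 0.959500
step 2 [1y] swap r/2=707/18888: DF=(1 − 707/18888·(0.959500))/(1+707/18888) = 9293/10000 ≈ 0.929300

1 1/2 1919/2000
2 1 9293/10000
s(1y) = (1/(9293/10000) − 1)/(1) = 707/9293 ≈ 7.6079%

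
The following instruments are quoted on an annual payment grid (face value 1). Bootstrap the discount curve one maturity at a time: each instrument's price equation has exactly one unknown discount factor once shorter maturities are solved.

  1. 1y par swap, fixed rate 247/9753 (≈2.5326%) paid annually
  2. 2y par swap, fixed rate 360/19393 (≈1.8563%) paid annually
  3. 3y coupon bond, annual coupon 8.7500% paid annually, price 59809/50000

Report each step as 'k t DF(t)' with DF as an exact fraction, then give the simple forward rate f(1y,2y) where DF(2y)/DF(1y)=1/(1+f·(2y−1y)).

step 1 [1y] swap r/1=247/9753: DF=(1 − 247/9753·(0))/(1+247/9753) = 9753/10000 ≈ 0.975300
step 2 [2y] swap r/1=360/19393: DF=(1 − 360/19393·(0.975300))/(1+360/19393) = 241/250 ≈ 0.964000
step 3 [3y] bond c/1=7/80: DF=(59809/50000 − 7/80·(0.975300+0.964000))/(1+7/80) = 9439/10000 ≈ 0.943900

1 1 9753/10000
2 2 241/250
3 3 9439/10000
f(1y,2y) = ((9753/10000)/(241/250) − 1)/(1) = 113/9640 ≈ 1.1722%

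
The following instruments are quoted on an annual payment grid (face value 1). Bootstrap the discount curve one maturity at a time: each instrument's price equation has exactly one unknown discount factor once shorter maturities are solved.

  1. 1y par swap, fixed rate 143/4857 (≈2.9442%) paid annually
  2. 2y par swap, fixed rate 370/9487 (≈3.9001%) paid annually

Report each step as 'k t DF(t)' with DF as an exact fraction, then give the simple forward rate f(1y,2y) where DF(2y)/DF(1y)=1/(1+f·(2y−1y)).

step 1 [1y] swap r/1=143/4857: DF=(1 − 143/4857·(0))/(1+143/4857) = 4857/5000 ≈ 0.971400
step 2 [2y] swap r/1=370/9487: DF=(1 − 370/9487·(0.971400))/(1+370/9487) = 463/500 ≈ 0.926000

1 1 4857/5000
2 2 463/500
f(1y,2y) = ((4857/5000)/(463/500) − 1)/(1) = 227/4630 ≈ 4.9028%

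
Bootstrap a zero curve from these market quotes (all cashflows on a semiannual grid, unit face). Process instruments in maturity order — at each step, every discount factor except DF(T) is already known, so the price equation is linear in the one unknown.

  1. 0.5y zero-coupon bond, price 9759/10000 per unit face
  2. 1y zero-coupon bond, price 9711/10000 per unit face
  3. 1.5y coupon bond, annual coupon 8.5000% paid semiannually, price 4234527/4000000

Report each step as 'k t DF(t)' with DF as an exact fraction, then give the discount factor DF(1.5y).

step 1 [0.5y] zero: DF = P = 9759/10000 ≈ 0.975900
step 2 [1y] zero: DF = P = 9711/10000 ≈ 0.971100
step 3 [1.5y] bond c/2=17/400: DF=(4234527/4000000 − 17/400·(0.975900+0.971100))/(1+17/400) = 9361/10000 ≈ 0.936100

1 1/2 9759/10000
2 1 9711/10000
3 3/2 9361/10000
DF(1.5y) = 9361/10000 ≈ 0.936100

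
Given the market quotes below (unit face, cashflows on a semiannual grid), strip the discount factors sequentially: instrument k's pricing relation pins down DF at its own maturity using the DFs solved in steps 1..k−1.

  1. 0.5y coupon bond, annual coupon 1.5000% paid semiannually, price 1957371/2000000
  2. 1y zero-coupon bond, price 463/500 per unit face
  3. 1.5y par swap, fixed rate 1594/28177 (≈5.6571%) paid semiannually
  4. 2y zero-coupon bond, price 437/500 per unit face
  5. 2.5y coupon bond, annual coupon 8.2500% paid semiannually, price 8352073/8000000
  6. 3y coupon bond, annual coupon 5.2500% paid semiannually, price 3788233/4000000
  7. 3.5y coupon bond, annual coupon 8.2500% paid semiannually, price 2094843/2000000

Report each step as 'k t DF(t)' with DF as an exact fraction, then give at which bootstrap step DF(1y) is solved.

1 1/2 4857/5000
2 1 463/500
3 3/2 9203/10000
4 2 437/500
5 5/2 2141/2500
6 3 1613/2000
7 7/2 3969/5000
DF(1y) is solved at step 2

step 1 [0.5y] bond c/2=3/400: DF=(1957371/2000000 − 3/400·(0))/(1+3/400) = 4857/5000 ≈ 0.971400
step 2 [1y] zero: DF = P = 463/500 ≈ 0.926000
step 3 [1.5y] swap r/2=797/28177: DF=(1 − 797/28177·(0.971400+0.926000))/(1+797/28177) = 9203/10000 ≈ 0.920300
step 4 [2y] zero: DF = P = 437/500 ≈ 0.874000
step 5 [2.5y] bond c/2=33/800: DF=(8352073/8000000 − 33/800·(0.971400+0.926000+0.920300+0.874000))/(1+33/800) = 2141/2500 ≈ 0.856400
step 6 [3y] bond c/2=21/800: DF=(3788233/4000000 − 21/800·(0.971400+0.926000+0.920300+0.874000+0.856400))/(1+21/800) = 1613/2000 ≈ 0.806500
step 7 [3.5y] bond c/2=33/800: DF=(2094843/2000000 − 33/800·(0.971400+0.926000+0.920300+0.874000+0.856400+0.806500))/(1+33/800) = 3969/5000 ≈ 0.793800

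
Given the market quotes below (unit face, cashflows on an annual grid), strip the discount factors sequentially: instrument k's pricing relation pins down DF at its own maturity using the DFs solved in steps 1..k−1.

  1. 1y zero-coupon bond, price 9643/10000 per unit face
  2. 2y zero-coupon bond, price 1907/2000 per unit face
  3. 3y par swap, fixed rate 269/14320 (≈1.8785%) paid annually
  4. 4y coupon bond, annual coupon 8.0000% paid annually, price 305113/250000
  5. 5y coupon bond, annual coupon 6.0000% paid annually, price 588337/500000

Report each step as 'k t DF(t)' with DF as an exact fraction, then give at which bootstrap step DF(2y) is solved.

1 1 9643/10000
2 2 1907/2000
3 3 4731/5000
4 4 9179/10000
5 5 112/125
DF(2y) is solved at step 2

step 1 [1y] zero: DF = P = 9643/10000 ≈ 0.964300
step 2 [2y] zero: DF = P = 1907/2000 ≈ 0.953500
step 3 [3y] swap r/1=269/14320: DF=(1 − 269/14320·(0.964300+0.953500))/(1+269/14320) = 4731/5000 ≈ 0.946200
step 4 [4y] bond c/1=2/25: DF=(305113/250000 − 2/25·(0.964300+0.953500+0.946200))/(1+2/25) = 9179/10000 ≈ 0.917900
step 5 [5y] bond c/1=3/50: DF=(588337/500000 − 3/50·(0.964300+0.953500+0.946200+0.917900))/(1+3/50) = 112/125 ≈ 0.896000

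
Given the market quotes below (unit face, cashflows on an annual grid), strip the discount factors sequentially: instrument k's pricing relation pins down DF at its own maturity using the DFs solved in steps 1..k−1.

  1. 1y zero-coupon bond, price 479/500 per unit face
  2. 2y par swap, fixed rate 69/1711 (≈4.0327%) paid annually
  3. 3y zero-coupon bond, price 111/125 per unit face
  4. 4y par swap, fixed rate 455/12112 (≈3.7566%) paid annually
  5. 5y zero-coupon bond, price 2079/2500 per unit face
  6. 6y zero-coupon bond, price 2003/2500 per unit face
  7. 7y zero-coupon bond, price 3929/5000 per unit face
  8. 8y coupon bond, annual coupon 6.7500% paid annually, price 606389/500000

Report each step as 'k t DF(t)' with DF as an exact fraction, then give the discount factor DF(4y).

step 1 [1y] zero: DF = P = 479/500 ≈ 0.958000
step 2 [2y] swap r/1=69/1711: DF=(1 − 69/1711·(0.958000))/(1+69/1711) = 9241/10000 ≈ 0.924100
step 3 [3y] zero: DF = P = 111/125 ≈ 0.888000
step 4 [4y] swap r/1=455/12112: DF=(1 − 455/12112·(0.958000+0.924100+0.888000))/(1+455/12112) = 1727/2000 ≈ 0.863500
step 5 [5y] zero: DF = P = 2079/2500 ≈ 0.831600
step 6 [6y] zero: DF = P = 2003/2500 ≈ 0.801200
step 7 [7y] zero: DF = P = 3929/5000 ≈ 0.785800
step 8 [8y] bond c/1=27/400: DF=(606389/500000 − 27/400·(0.958000+0.924100+0.888000+0.863500+0.831600+0.801200+0.785800))/(1+27/400) = 3767/5000 ≈ 0.753400

1 1 479/500
2 2 9241/10000
3 3 111/125
4 4 1727/2000
5 5 2079/2500
6 6 2003/2500
7 7 3929/5000
8 8 3767/5000
DF(4y) = 1727/2000 ≈ 0.863500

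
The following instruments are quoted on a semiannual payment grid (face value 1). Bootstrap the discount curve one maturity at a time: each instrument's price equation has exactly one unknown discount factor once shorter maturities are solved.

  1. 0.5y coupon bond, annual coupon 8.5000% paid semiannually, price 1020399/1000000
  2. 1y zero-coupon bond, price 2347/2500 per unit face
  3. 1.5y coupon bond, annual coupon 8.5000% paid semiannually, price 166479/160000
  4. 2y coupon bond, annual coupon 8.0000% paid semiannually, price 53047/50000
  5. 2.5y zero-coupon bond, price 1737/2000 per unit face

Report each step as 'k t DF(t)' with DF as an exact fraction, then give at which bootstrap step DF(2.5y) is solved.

step 1 [0.5y] bond c/2=17/400: DF=(1020399/1000000 − 17/400·(0))/(1+17/400) = 2447/2500 ≈ 0.978800
step 2 [1y] zero: DF = P = 2347/2500 ≈ 0.938800
step 3 [1.5y] bond c/2=17/400: DF=(166479/160000 − 17/400·(0.978800+0.938800))/(1+17/400) = 9199/10000 ≈ 0.919900
step 4 [2y] bond c/2=1/25: DF=(53047/50000 − 1/25·(0.978800+0.938800+0.919900))/(1+1/25) = 911/1000 ≈ 0.911000
step 5 [2.5y] zero: DF = P = 1737/2000 ≈ 0.868500

1 1/2 2447/2500
2 1 2347/2500
3 3/2 9199/10000
4 2 911/1000
5 5/2 1737/2000
DF(2.5y) is solved at step 5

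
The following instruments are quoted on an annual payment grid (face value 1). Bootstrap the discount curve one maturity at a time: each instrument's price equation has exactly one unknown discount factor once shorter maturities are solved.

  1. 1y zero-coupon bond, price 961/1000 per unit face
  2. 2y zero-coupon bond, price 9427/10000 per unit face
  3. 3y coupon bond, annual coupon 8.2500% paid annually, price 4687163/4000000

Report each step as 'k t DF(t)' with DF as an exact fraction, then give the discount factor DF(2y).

1 1 961/1000
2 2 9427/10000
3 3 4687/5000
DF(2y) = 9427/10000 ≈ 0.942700

step 1 [1y] zero: DF = P = 961/1000 ≈ 0.961000
step 2 [2y] zero: DF = P = 9427/10000 ≈ 0.942700
step 3 [3y] bond c/1=33/400: DF=(4687163/4000000 − 33/400·(0.961000+0.942700))/(1+33/400) = 4687/5000 ≈ 0.937400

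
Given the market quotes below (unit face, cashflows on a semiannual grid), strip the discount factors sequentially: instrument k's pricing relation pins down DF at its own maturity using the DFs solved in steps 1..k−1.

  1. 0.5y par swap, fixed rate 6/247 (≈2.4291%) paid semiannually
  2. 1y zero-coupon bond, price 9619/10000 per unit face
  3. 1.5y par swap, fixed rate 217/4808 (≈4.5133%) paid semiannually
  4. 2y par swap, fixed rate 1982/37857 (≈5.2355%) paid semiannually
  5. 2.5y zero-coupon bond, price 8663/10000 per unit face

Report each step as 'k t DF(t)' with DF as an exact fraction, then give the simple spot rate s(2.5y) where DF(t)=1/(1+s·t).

1 1/2 247/250
2 1 9619/10000
3 3/2 9349/10000
4 2 9009/10000
5 5/2 8663/10000
s(2.5y) = (1/(8663/10000) − 1)/(5/2) = 2674/43315 ≈ 6.1734%

step 1 [0.5y] swap r/2=3/247: DF=(1 − 3/247·(0))/(1+3/247) = 247/250 ≈ 0.988000
step 2 [1y] zero: DF = P = 9619/10000 ≈ 0.961900
step 3 [1.5y] swap r/2=217/9616: DF=(1 − 217/9616·(0.988000+0.961900))/(1+217/9616) = 9349/10000 ≈ 0.934900
step 4 [2y] swap r/2=991/37857: DF=(1 − 991/37857·(0.988000+0.961900+0.934900))/(1+991/37857) = 9009/10000 ≈ 0.900900
step 5 [2.5y] zero: DF = P = 8663/10000 ≈ 0.866300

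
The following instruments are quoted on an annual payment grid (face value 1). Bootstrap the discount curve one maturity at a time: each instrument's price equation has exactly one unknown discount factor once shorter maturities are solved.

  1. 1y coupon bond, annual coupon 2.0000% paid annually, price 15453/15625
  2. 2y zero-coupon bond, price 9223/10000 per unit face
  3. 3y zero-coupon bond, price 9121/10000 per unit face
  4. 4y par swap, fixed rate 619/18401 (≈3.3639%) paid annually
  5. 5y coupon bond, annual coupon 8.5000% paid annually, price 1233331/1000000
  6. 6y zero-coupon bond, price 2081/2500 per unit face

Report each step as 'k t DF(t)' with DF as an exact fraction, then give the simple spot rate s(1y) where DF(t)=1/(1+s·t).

step 1 [1y] bond c/1=1/50: DF=(15453/15625 − 1/50·(0))/(1+1/50) = 606/625 ≈ 0.969600
step 2 [2y] zero: DF = P = 9223/10000 ≈ 0.922300
step 3 [3y] zero: DF = P = 9121/10000 ≈ 0.912100
step 4 [4y] swap r/1=619/18401: DF=(1 − 619/18401·(0.969600+0.922300+0.912100))/(1+619/18401) = 4381/5000 ≈ 0.876200
step 5 [5y] bond c/1=17/200: DF=(1233331/1000000 − 17/200·(0.969600+0.922300+0.912100+0.876200))/(1+17/200) = 2121/2500 ≈ 0.848400
step 6 [6y] zero: DF = P = 2081/2500 ≈ 0.832400

1 1 606/625
2 2 9223/10000
3 3 9121/10000
4 4 4381/5000
5 5 2121/2500
6 6 2081/2500
s(1y) = (1/(606/625) − 1)/(1) = 19/606 ≈ 3.1353%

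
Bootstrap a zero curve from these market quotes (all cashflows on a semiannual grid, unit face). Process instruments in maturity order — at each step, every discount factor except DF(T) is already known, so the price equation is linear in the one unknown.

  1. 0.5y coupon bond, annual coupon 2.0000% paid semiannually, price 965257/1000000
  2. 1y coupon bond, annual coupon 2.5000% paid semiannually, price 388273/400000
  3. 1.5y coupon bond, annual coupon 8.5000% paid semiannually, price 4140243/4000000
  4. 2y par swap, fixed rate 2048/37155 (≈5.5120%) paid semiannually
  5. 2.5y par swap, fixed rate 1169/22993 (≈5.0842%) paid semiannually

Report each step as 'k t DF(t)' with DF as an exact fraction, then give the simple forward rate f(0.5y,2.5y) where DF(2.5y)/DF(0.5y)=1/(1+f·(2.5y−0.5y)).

1 1/2 9557/10000
2 1 9469/10000
3 3/2 9153/10000
4 2 561/625
5 5/2 8831/10000
f(0.5y,2.5y) = ((9557/10000)/(8831/10000) − 1)/(2) = 363/8831 ≈ 4.1105%

step 1 [0.5y] bond c/2=1/100: DF=(965257/1000000 − 1/100·(0))/(1+1/100) = 9557/10000 ≈ 0.955700
step 2 [1y] bond c/2=1/80: DF=(388273/400000 − 1/80·(0.955700))/(1+1/80) = 9469/10000 ≈ 0.946900
step 3 [1.5y] bond c/2=17/400: DF=(4140243/4000000 − 17/400·(0.955700+0.946900))/(1+17/400) = 9153/10000 ≈ 0.915300
step 4 [2y] swap r/2=1024/37155: DF=(1 − 1024/37155·(0.955700+0.946900+0.915300))/(1+1024/37155) = 561/625 ≈ 0.897600
step 5 [2.5y] swap r/2=1169/45986: DF=(1 − 1169/45986·(0.955700+0.946900+0.915300+0.897600))/(1+1169/45986) = 8831/10000 ≈ 0.883100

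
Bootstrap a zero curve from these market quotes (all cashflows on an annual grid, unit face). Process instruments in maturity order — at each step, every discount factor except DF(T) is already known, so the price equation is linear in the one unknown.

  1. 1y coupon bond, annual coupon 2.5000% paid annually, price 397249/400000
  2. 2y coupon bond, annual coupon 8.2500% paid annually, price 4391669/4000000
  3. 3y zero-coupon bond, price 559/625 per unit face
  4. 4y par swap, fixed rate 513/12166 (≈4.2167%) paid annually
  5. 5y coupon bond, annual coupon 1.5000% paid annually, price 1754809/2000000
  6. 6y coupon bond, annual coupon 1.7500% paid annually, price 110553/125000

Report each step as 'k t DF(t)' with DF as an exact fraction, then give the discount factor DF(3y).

1 1 9689/10000
2 2 2351/2500
3 3 559/625
4 4 8461/10000
5 5 1621/2000
6 6 317/400
DF(3y) = 559/625 ≈ 0.894400

step 1 [1y] bond c/1=1/40: DF=(397249/400000 − 1/40·(0))/(1+1/40) = 9689/10000 ≈ 0.968900
step 2 [2y] bond c/1=33/400: DF=(4391669/4000000 − 33/400·(0.968900))/(1+33/400) = 2351/2500 ≈ 0.940400
step 3 [3y] zero: DF = P = 559/625 ≈ 0.894400
step 4 [4y] swap r/1=513/12166: DF=(1 − 513/12166·(0.968900+0.940400+0.894400))/(1+513/12166) = 8461/10000 ≈ 0.846100
step 5 [5y] bond c/1=3/200: DF=(1754809/2000000 − 3/200·(0.968900+0.940400+0.894400+0.846100))/(1+3/200) = 1621/2000 ≈ 0.810500
step 6 [6y] bond c/1=7/400: DF=(110553/125000 − 7/400·(0.968900+0.940400+0.894400+0.846100+0.810500))/(1+7/400) = 317/400 ≈ 0.792500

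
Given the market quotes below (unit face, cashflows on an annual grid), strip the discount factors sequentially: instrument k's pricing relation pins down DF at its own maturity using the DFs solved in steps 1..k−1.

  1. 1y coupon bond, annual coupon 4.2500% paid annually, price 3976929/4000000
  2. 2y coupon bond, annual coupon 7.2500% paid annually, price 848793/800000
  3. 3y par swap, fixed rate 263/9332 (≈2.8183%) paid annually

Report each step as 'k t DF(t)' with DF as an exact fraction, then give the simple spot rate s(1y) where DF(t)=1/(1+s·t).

1 1 9537/10000
2 2 578/625
3 3 9211/10000
s(1y) = (1/(9537/10000) − 1)/(1) = 463/9537 ≈ 4.8548%

step 1 [1y] bond c/1=17/400: DF=(3976929/4000000 − 17/400·(0))/(1+17/400) = 9537/10000 ≈ 0.953700
step 2 [2y] bond c/1=29/400: DF=(848793/800000 − 29/400·(0.953700))/(1+29/400) = 578/625 ≈ 0.924800
step 3 [3y] swap r/1=263/9332: DF=(1 − 263/9332·(0.953700+0.924800))/(1+263/9332) = 9211/10000 ≈ 0.921100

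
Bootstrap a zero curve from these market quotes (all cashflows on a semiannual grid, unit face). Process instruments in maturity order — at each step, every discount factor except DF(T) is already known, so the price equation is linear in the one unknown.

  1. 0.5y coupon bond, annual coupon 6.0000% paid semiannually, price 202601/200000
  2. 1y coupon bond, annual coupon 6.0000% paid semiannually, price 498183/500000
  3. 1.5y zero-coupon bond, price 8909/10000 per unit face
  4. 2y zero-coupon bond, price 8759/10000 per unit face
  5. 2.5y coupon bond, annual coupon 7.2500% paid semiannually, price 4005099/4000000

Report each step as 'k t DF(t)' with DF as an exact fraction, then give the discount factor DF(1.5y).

step 1 [0.5y] bond c/2=3/100: DF=(202601/200000 − 3/100·(0))/(1+3/100) = 1967/2000 ≈ 0.983500
step 2 [1y] bond c/2=3/100: DF=(498183/500000 − 3/100·(0.983500))/(1+3/100) = 9387/10000 ≈ 0.938700
step 3 [1.5y] zero: DF = P = 8909/10000 ≈ 0.890900
step 4 [2y] zero: DF = P = 8759/10000 ≈ 0.875900
step 5 [2.5y] bond c/2=29/800: DF=(4005099/4000000 − 29/800·(0.983500+0.938700+0.890900+0.875900))/(1+29/800) = 2093/2500 ≈ 0.837200

1 1/2 1967/2000
2 1 9387/10000
3 3/2 8909/10000
4 2 8759/10000
5 5/2 2093/2500
DF(1.5y) = 8909/10000 ≈ 0.890900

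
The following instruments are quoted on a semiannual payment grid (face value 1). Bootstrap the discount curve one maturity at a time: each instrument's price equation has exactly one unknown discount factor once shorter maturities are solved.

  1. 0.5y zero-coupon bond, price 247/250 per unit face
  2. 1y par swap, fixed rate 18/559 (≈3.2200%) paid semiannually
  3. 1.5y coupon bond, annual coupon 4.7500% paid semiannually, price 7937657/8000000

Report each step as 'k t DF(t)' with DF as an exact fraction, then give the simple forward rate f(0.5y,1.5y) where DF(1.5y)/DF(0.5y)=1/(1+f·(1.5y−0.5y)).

1 1/2 247/250
2 1 1937/2000
3 3/2 4619/5000
f(0.5y,1.5y) = ((247/250)/(4619/5000) − 1)/(1) = 321/4619 ≈ 6.9496%

step 1 [0.5y] zero: DF = P = 247/250 ≈ 0.988000
step 2 [1y] swap r/2=9/559: DF=(1 − 9/559·(0.988000))/(1+9/559) = 1937/2000 ≈ 0.968500
step 3 [1.5y] bond c/2=19/800: DF=(7937657/8000000 − 19/800·(0.988000+0.968500))/(1+19/800) = 4619/5000 ≈ 0.923800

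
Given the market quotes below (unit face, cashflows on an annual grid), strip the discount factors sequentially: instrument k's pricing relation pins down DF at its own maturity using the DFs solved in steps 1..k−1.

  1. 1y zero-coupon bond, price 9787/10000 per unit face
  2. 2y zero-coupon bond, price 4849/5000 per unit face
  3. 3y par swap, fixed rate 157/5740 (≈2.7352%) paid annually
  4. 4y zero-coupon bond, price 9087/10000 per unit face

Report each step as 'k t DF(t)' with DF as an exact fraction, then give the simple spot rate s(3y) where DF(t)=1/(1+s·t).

1 1 9787/10000
2 2 4849/5000
3 3 1843/2000
4 4 9087/10000
s(3y) = (1/(1843/2000) − 1)/(3) = 157/5529 ≈ 2.8396%

step 1 [1y] zero: DF = P = 9787/10000 ≈ 0.978700
step 2 [2y] zero: DF = P = 4849/5000 ≈ 0.969800
step 3 [3y] swap r/1=157/5740: DF=(1 − 157/5740·(0.978700+0.969800))/(1+157/5740) = 1843/2000 ≈ 0.921500
step 4 [4y] zero: DF = P = 9087/10000 ≈ 0.908700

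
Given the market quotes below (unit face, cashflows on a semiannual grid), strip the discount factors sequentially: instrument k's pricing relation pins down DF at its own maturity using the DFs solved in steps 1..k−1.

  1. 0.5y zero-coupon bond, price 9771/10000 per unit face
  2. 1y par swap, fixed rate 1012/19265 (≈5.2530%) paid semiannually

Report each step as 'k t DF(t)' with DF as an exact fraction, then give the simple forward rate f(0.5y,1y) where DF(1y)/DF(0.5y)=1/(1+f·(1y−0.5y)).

step 1 [0.5y] zero: DF = P = 9771/10000 ≈ 0.977100
step 2 [1y] swap r/2=506/19265: DF=(1 − 506/19265·(0.977100))/(1+506/19265) = 4747/5000 ≈ 0.949400

1 1/2 9771/10000
2 1 4747/5000
f(0.5y,1y) = ((9771/10000)/(4747/5000) − 1)/(1/2) = 277/4747 ≈ 5.8353%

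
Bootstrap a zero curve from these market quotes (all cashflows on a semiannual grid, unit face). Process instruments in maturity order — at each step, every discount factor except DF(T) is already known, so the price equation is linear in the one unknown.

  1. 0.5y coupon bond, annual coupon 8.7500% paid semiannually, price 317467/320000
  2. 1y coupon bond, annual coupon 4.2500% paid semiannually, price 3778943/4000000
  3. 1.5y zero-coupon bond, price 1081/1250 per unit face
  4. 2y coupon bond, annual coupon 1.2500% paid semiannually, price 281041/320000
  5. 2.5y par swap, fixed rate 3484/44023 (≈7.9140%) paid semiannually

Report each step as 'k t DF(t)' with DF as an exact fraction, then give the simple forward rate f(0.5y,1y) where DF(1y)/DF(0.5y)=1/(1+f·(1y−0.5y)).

step 1 [0.5y] bond c/2=7/160: DF=(317467/320000 − 7/160·(0))/(1+7/160) = 1901/2000 ≈ 0.950500
step 2 [1y] bond c/2=17/800: DF=(3778943/4000000 − 17/800·(0.950500))/(1+17/800) = 9053/10000 ≈ 0.905300
step 3 [1.5y] zero: DF = P = 1081/1250 ≈ 0.864800
step 4 [2y] bond c/2=1/160: DF=(281041/320000 − 1/160·(0.950500+0.905300+0.864800))/(1+1/160) = 8559/10000 ≈ 0.855900
step 5 [2.5y] swap r/2=1742/44023: DF=(1 − 1742/44023·(0.950500+0.905300+0.864800+0.855900))/(1+1742/44023) = 4129/5000 ≈ 0.825800

1 1/2 1901/2000
2 1 9053/10000
3 3/2 1081/1250
4 2 8559/10000
5 5/2 4129/5000
f(0.5y,1y) = ((1901/2000)/(9053/10000) − 1)/(1/2) = 904/9053 ≈ 9.9856%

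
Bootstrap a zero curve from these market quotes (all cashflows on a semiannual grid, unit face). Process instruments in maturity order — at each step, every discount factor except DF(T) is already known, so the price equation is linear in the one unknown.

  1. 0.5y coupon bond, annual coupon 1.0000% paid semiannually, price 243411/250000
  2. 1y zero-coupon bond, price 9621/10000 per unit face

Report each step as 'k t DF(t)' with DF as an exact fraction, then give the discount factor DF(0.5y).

step 1 [0.5y] bond c/2=1/200: DF=(243411/250000 − 1/200·(0))/(1+1/200) = 1211/1250 ≈ 0.968800
step 2 [1y] zero: DF = P = 9621/10000 ≈ 0.962100

1 1/2 1211/1250
2 1 9621/10000
DF(0.5y) = 1211/1250 ≈ 0.968800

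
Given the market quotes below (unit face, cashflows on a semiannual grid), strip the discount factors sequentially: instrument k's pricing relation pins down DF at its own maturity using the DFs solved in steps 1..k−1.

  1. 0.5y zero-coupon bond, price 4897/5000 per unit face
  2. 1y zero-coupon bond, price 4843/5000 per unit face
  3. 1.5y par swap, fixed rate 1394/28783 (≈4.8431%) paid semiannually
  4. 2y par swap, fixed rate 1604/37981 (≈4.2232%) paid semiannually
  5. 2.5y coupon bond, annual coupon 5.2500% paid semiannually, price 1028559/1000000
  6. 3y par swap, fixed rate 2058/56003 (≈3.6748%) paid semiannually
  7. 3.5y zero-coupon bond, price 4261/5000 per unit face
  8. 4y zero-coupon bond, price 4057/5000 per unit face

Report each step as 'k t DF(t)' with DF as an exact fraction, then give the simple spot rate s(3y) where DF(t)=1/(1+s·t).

1 1/2 4897/5000
2 1 4843/5000
3 3/2 9303/10000
4 2 4599/5000
5 5/2 9051/10000
6 3 8971/10000
7 7/2 4261/5000
8 4 4057/5000
s(3y) = (1/(8971/10000) − 1)/(3) = 343/8971 ≈ 3.8234%

step 1 [0.5y] zero: DF = P = 4897/5000 ≈ 0.979400
step 2 [1y] zero: DF = P = 4843/5000 ≈ 0.968600
step 3 [1.5y] swap r/2=697/28783: DF=(1 − 697/28783·(0.979400+0.968600))/(1+697/28783) = 9303/10000 ≈ 0.930300
step 4 [2y] swap r/2=802/37981: DF=(1 − 802/37981·(0.979400+0.968600+0.930300))/(1+802/37981) = 4599/5000 ≈ 0.919800
step 5 [2.5y] bond c/2=21/800: DF=(1028559/1000000 − 21/800·(0.979400+0.968600+0.930300+0.919800))/(1+21/800) = 9051/10000 ≈ 0.905100
step 6 [3y] swap r/2=1029/56003: DF=(1 − 1029/56003·(0.979400+0.968600+0.930300+0.919800+0.905100))/(1+1029/56003) = 8971/10000 ≈ 0.897100
step 7 [3.5y] zero: DF = P = 4261/5000 ≈ 0.852200
step 8 [4y] zero: DF = P = 4057/5000 ≈ 0.811400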